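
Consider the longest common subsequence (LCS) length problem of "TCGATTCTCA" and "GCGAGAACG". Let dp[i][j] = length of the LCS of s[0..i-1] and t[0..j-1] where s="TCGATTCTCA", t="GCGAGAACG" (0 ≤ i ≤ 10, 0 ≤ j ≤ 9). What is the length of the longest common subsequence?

   ''  G  C  G  A  G  A  A  C  G
''  0  0  0  0  0  0  0  0  0  0
 T  0  0  0  0  0  0  0  0  0  0
 C  0  0  1  1  1  1  1  1  1  1
 G  0  1  1  2  2  2  2  2  2  2
 A  0  1  1  2  3  3  3  3  3  3
 T  0  1  1  2  3  3  3  3  3  3
 T  0  1  1  2  3  3  3  3  3  3
 C  0  1  2  2  3  3  3  3  4  4
 T  0  1  2  2  3  3  3  3  4  4
 C  0  1  2  2  3  3  3  3  4  4
 A  0  1  2  2  3  3  4  4  4  4

4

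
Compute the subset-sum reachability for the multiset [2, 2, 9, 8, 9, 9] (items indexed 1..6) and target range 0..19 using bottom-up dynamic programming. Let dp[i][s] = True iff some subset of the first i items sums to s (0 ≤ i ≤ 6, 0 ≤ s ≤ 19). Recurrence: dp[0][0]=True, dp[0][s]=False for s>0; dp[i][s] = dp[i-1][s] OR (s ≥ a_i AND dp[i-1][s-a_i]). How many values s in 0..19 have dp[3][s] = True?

i\s   0   1   2   3   4   5   6   7   8   9  10  11  12  13  14  15  16  17  18  19
  0   T   F   F   F   F   F   F   F   F   F   F   F   F   F   F   F   F   F   F   F
  1   T   F   T   F   F   F   F   F   F   F   F   F   F   F   F   F   F   F   F   F
  2   T   F   T   F   T   F   F   F   F   F   F   F   F   F   F   F   F   F   F   F
  3   T   F   T   F   T   F   F   F   F   T   F   T   F   T   F   F   F   F   F   F
  4   T   F   T   F   T   F   F   F   T   T   T   T   T   T   F   F   F   T   F   T
  5   T   F   T   F   T   F   F   F   T   T   T   T   T   T   F   F   F   T   T   T
  6   T   F   T   F   T   F   F   F   T   T   T   T   T   T   F   F   F   T   T   T

6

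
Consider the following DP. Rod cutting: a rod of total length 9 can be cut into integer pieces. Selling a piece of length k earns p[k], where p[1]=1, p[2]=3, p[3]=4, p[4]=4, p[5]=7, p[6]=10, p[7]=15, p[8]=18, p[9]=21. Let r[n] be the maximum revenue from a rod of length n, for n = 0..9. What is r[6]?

   n    0    1    2    3    4    5    6    7    8    9
r[n]    0    1    3    4    6    7   10   15   18   21

10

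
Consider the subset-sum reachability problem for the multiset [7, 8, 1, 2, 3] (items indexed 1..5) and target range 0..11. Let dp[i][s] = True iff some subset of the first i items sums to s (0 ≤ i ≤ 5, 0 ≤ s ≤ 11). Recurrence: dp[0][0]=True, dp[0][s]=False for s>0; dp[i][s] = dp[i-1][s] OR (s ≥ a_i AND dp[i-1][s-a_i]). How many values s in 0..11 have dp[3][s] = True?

5

i\s   0   1   2   3   4   5   6   7   8   9  10  11
  0   T   F   F   F   F   F   F   F   F   F   F   F
  1   T   F   F   F   F   F   F   T   F   F   F   F
  2   T   F   F   F   F   F   F   T   T   F   F   F
  3   T   T   F   F   F   F   F   T   T   T   F   F
  4   T   T   T   T   F   F   F   T   T   T   T   T
  5   T   T   T   T   T   T   T   T   T   T   T   T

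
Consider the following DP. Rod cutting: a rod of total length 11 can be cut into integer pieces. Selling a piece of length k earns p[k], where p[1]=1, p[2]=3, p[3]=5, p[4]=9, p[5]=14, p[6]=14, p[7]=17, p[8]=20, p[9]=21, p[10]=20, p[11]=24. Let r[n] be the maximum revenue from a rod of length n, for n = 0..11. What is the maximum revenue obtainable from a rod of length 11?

   n    0    1    2    3    4    5    6    7    8    9   10   11
r[n]    0    1    3    5    9   14   15   17   20   23   28   29

29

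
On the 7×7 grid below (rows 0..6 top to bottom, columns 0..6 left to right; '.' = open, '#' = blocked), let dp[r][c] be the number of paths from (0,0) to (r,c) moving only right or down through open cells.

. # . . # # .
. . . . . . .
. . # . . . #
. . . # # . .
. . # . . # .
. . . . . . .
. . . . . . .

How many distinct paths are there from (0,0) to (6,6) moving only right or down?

34

r\c   0   1   2   3   4   5   6
  0   1   0   0   0   0   0   0
  1   1   1   1   1   1   1   1
  2   1   2   0   1   2   3   0
  3   1   3   3   0   0   3   3
  4   1   4   0   0   0   0   3
  5   1   5   5   5   5   5   8
  6   1   6  11  16  21  26  34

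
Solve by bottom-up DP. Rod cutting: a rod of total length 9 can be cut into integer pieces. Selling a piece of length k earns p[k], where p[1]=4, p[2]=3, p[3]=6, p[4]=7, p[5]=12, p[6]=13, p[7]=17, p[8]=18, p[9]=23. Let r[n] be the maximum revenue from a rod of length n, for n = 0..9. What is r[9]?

   n    0    1    2    3    4    5    6    7    8    9
r[n]    0    4    8   12   16   20   24   28   32   36

36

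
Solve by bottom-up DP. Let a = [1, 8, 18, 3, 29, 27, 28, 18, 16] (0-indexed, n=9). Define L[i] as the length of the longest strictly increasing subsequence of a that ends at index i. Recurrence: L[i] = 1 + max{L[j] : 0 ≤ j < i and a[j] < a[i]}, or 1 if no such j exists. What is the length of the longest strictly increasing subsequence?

   i    0    1    2    3    4    5    6    7    8
a[i]    1    8   18    3   29   27   28   18   16
L[i]    1    2    3    2    4    4    5    3    3

5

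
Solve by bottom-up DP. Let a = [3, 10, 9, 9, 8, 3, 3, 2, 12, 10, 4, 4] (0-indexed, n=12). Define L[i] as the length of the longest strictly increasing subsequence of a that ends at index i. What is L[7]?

   i    0    1    2    3    4    5    6    7    8    9   10   11
a[i]    3   10    9    9    8    3    3    2   12   10    4    4
L[i]    1    2    2    2    2    1    1    1    3    3    2    2

1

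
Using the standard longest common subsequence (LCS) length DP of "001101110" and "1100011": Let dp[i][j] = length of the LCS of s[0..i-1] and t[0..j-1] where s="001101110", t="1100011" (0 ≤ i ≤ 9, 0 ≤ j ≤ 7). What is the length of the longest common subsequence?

   ''  1  1  0  0  0  1  1
''  0  0  0  0  0  0  0  0
 0  0  0  0  1  1  1  1  1
 0  0  0  0  1  2  2  2  2
 1  0  1  1  1  2  2  3  3
 1  0  1  2  2  2  2  3  4
 0  0  1  2  3  3  3  3  4
 1  0  1  2  3  3  3  4  4
 1  0  1  2  3  3  3  4  5
 1  0  1  2  3  3  3  4  5
 0  0  1  2  3  4  4  4  5

5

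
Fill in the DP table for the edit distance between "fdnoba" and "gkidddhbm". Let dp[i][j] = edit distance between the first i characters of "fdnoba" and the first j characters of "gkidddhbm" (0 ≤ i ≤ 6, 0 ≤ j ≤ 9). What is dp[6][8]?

7

   ''  g  k  i  d  d  d  h  b  m
''  0  1  2  3  4  5  6  7  8  9
 f  1  1  2  3  4  5  6  7  8  9
 d  2  2  2  3  3  4  5  6  7  8
 n  3  3  3  3  4  4  5  6  7  8
 o  4  4  4  4  4  5  5  6  7  8
 b  5  5  5  5  5  5  6  6  6  7
 a  6  6  6  6  6  6  6  7  7  7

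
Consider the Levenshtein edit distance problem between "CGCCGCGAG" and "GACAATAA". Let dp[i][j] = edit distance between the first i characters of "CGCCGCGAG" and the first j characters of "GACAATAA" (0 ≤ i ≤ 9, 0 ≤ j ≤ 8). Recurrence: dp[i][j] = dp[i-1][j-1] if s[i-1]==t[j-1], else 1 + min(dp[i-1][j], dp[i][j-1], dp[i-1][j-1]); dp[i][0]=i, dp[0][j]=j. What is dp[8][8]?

   ''  G  A  C  A  A  T  A  A
''  0  1  2  3  4  5  6  7  8
 C  1  1  2  2  3  4  5  6  7
 G  2  1  2  3  3  4  5  6  7
 C  3  2  2  2  3  4  5  6  7
 C  4  3  3  2  3  4  5  6  7
 G  5  4  4  3  3  4  5  6  7
 C  6  5  5  4  4  4  5  6  7
 G  7  6  6  5  5  5  5  6  7
 A  8  7  6  6  5  5  6  5  6
 G  9  8  7  7  6  6  6  6  6

6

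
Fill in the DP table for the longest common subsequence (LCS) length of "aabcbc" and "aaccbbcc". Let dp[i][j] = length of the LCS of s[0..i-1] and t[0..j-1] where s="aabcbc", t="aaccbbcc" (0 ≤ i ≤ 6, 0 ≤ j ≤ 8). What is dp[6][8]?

   ''  a  a  c  c  b  b  c  c
''  0  0  0  0  0  0  0  0  0
 a  0  1  1  1  1  1  1  1  1
 a  0  1  2  2  2  2  2  2  2
 b  0  1  2  2  2  3  3  3  3
 c  0  1  2  3  3  3  3  4  4
 b  0  1  2  3  3  4  4  4  4
 c  0  1  2  3  4  4  4  5  5

5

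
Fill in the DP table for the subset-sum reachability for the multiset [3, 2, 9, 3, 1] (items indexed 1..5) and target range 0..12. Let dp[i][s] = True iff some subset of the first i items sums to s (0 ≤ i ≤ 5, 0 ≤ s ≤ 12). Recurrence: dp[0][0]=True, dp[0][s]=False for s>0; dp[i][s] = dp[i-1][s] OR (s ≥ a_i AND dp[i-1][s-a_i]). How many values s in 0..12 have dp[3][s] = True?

7

i\s   0   1   2   3   4   5   6   7   8   9  10  11  12
  0   T   F   F   F   F   F   F   F   F   F   F   F   F
  1   T   F   F   T   F   F   F   F   F   F   F   F   F
  2   T   F   T   T   F   T   F   F   F   F   F   F   F
  3   T   F   T   T   F   T   F   F   F   T   F   T   T
  4   T   F   T   T   F   T   T   F   T   T   F   T   T
  5   T   T   T   T   T   T   T   T   T   T   T   T   T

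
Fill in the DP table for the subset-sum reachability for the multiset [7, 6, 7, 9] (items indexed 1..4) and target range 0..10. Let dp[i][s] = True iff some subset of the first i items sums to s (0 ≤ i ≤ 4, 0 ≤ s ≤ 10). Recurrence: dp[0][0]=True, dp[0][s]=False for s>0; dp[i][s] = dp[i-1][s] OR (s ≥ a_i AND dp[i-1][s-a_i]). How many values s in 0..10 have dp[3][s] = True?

3

i\s   0   1   2   3   4   5   6   7   8   9  10
  0   T   F   F   F   F   F   F   F   F   F   F
  1   T   F   F   F   F   F   F   T   F   F   F
  2   T   F   F   F   F   F   T   T   F   F   F
  3   T   F   F   F   F   F   T   T   F   F   F
  4   T   F   F   F   F   F   T   T   F   T   F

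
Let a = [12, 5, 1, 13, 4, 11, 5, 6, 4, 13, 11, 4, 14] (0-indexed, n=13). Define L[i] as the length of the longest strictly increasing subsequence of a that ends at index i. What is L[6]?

   i    0    1    2    3    4    5    6    7    8    9   10   11   12
a[i]   12    5    1   13    4   11    5    6    4   13   11    4   14
L[i]    1    1    1    2    2    3    3    4    2    5    5    2    6

3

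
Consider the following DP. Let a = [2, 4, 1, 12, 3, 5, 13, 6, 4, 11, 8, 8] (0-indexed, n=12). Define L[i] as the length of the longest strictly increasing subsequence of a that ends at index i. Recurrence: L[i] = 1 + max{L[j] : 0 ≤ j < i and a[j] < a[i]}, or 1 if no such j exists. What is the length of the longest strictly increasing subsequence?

   i    0    1    2    3    4    5    6    7    8    9   10   11
a[i]    2    4    1   12    3    5   13    6    4   11    8    8
L[i]    1    2    1    3    2    3    4    4    3    5    5    5

5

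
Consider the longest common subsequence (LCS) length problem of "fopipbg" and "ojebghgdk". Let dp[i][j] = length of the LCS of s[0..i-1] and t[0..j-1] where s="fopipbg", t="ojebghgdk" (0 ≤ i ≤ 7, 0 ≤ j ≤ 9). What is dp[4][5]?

1

   ''  o  j  e  b  g  h  g  d  k
''  0  0  0  0  0  0  0  0  0  0
 f  0  0  0  0  0  0  0  0  0  0
 o  0  1  1  1  1  1  1  1  1  1
 p  0  1  1  1  1  1  1  1  1  1
 i  0  1  1  1  1  1  1  1  1  1
 p  0  1  1  1  1  1  1  1  1  1
 b  0  1  1  1  2  2  2  2  2  2
 g  0  1  1  1  2  3  3  3  3  3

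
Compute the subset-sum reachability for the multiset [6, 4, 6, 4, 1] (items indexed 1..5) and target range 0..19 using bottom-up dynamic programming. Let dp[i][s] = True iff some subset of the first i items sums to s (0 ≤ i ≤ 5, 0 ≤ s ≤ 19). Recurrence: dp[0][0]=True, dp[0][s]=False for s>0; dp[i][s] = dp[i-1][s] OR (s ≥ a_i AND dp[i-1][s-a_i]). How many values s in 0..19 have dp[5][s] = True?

i\s   0   1   2   3   4   5   6   7   8   9  10  11  12  13  14  15  16  17  18  19
  0   T   F   F   F   F   F   F   F   F   F   F   F   F   F   F   F   F   F   F   F
  1   T   F   F   F   F   F   T   F   F   F   F   F   F   F   F   F   F   F   F   F
  2   T   F   F   F   T   F   T   F   F   F   T   F   F   F   F   F   F   F   F   F
  3   T   F   F   F   T   F   T   F   F   F   T   F   T   F   F   F   T   F   F   F
  4   T   F   F   F   T   F   T   F   T   F   T   F   T   F   T   F   T   F   F   F
  5   T   T   F   F   T   T   T   T   T   T   T   T   T   T   T   T   T   T   F   F

16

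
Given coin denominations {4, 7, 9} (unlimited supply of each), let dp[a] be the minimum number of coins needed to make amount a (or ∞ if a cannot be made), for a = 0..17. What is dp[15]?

3

 a  0  1  2  3  4  5  6  7  8  9 10 11 12 13 14 15 16 17
dp  0  -  -  -  1  -  -  1  2  1  -  2  3  2  2  3  2  3
(- denotes ∞ / unreachable)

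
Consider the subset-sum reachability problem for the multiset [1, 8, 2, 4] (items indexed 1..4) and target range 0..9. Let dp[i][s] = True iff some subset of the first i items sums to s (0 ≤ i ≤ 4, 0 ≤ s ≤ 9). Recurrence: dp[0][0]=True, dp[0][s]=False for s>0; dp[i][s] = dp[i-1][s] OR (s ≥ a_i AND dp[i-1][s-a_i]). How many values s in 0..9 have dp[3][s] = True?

6

i\s   0   1   2   3   4   5   6   7   8   9
  0   T   F   F   F   F   F   F   F   F   F
  1   T   T   F   F   F   F   F   F   F   F
  2   T   T   F   F   F   F   F   F   T   T
  3   T   T   T   T   F   F   F   F   T   T
  4   T   T   T   T   T   T   T   T   T   T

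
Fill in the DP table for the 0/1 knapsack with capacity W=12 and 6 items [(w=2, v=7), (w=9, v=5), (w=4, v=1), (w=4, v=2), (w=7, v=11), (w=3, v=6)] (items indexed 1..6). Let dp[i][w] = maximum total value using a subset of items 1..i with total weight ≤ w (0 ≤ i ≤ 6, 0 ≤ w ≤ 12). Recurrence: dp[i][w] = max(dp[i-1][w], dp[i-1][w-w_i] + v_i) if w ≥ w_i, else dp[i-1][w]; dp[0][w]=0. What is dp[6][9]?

18

i\w   0   1   2   3   4   5   6   7   8   9  10  11  12
  0   0   0   0   0   0   0   0   0   0   0   0   0   0
  1   0   0   7   7   7   7   7   7   7   7   7   7   7
  2   0   0   7   7   7   7   7   7   7   7   7  12  12
  3   0   0   7   7   7   7   8   8   8   8   8  12  12
  4   0   0   7   7   7   7   9   9   9   9  10  12  12
  5   0   0   7   7   7   7   9  11  11  18  18  18  18
  6   0   0   7   7   7  13  13  13  13  18  18  18  24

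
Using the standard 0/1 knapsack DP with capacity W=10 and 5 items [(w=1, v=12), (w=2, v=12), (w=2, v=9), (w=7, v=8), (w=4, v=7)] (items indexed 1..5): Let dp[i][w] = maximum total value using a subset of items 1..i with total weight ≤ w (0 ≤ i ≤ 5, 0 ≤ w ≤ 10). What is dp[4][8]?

33

i\w   0   1   2   3   4   5   6   7   8   9  10
  0   0   0   0   0   0   0   0   0   0   0   0
  1   0  12  12  12  12  12  12  12  12  12  12
  2   0  12  12  24  24  24  24  24  24  24  24
  3   0  12  12  24  24  33  33  33  33  33  33
  4   0  12  12  24  24  33  33  33  33  33  33
  5   0  12  12  24  24  33  33  33  33  40  40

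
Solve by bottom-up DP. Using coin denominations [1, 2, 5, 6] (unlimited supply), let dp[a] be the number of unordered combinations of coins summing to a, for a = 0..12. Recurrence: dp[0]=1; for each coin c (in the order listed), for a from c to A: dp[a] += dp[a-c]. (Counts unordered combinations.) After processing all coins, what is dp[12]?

19

after  coin     0     1     2     3     4     5     6     7     8     9    10    11    12
          1     1     1     1     1     1     1     1     1     1     1     1     1     1
          2     1     1     2     2     3     3     4     4     5     5     6     6     7
          5     1     1     2     2     3     4     5     6     7     8    10    11    13
          6     1     1     2     2     3     4     6     7     9    10    13    15    19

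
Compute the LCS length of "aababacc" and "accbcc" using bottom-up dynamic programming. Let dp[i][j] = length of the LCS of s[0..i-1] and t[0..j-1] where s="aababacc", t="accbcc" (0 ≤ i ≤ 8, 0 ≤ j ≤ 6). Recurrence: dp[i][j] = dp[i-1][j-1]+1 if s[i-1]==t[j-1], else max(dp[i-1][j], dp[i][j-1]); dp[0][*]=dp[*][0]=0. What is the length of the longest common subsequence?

4

   ''  a  c  c  b  c  c
''  0  0  0  0  0  0  0
 a  0  1  1  1  1  1  1
 a  0  1  1  1  1  1  1
 b  0  1  1  1  2  2  2
 a  0  1  1  1  2  2  2
 b  0  1  1  1  2  2  2
 a  0  1  1  1  2  2  2
 c  0  1  2  2  2  3  3
 c  0  1  2  3  3  3  4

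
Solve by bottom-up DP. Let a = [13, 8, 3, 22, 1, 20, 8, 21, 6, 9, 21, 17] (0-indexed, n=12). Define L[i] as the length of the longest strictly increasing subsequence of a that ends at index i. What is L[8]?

2

   i    0    1    2    3    4    5    6    7    8    9   10   11
a[i]   13    8    3   22    1   20    8   21    6    9   21   17
L[i]    1    1    1    2    1    2    2    3    2    3    4    4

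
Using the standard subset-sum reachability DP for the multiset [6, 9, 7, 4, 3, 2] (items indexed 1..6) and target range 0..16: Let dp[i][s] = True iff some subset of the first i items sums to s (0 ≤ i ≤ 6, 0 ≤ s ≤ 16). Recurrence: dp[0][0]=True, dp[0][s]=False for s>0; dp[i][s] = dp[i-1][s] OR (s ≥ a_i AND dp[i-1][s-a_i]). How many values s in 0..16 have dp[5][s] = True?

i\s   0   1   2   3   4   5   6   7   8   9  10  11  12  13  14  15  16
  0   T   F   F   F   F   F   F   F   F   F   F   F   F   F   F   F   F
  1   T   F   F   F   F   F   T   F   F   F   F   F   F   F   F   F   F
  2   T   F   F   F   F   F   T   F   F   T   F   F   F   F   F   T   F
  3   T   F   F   F   F   F   T   T   F   T   F   F   F   T   F   T   T
  4   T   F   F   F   T   F   T   T   F   T   T   T   F   T   F   T   T
  5   T   F   F   T   T   F   T   T   F   T   T   T   T   T   T   T   T
  6   T   F   T   T   T   T   T   T   T   T   T   T   T   T   T   T   T

13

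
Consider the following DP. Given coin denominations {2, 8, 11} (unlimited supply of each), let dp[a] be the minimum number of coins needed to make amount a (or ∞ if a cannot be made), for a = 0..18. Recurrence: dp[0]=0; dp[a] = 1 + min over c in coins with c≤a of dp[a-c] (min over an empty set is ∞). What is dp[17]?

4

 a  0  1  2  3  4  5  6  7  8  9 10 11 12 13 14 15 16 17 18
dp  0  -  1  -  2  -  3  -  1  -  2  1  3  2  4  3  2  4  3
(- denotes ∞ / unreachable)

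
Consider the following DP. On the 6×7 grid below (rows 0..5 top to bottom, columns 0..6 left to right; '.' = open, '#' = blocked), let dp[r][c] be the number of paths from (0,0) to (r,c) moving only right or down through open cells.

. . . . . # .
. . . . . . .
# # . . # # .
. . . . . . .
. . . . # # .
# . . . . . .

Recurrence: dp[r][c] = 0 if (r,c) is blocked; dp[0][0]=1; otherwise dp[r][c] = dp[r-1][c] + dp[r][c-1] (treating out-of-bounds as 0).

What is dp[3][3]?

r\c   0   1   2   3   4   5   6
  0   1   1   1   1   1   0   0
  1   1   2   3   4   5   5   5
  2   0   0   3   7   0   0   5
  3   0   0   3  10  10  10  15
  4   0   0   3  13   0   0  15
  5   0   0   3  16  16  16  31

10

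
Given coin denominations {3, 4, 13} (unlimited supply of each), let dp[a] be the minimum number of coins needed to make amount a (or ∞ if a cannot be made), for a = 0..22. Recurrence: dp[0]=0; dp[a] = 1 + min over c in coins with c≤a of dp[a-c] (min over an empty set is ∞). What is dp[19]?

3

 a  0  1  2  3  4  5  6  7  8  9 10 11 12 13 14 15 16 17 18 19 20 21 22
dp  0  -  -  1  1  -  2  2  2  3  3  3  3  1  4  4  2  2  5  3  3  3  4
(- denotes ∞ / unreachable)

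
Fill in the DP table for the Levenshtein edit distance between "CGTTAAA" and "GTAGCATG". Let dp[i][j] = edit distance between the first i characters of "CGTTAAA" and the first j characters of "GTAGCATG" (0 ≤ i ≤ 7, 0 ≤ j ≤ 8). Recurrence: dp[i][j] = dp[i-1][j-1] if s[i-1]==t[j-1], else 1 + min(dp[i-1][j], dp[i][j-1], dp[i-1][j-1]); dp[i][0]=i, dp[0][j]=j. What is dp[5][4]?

3

   ''  G  T  A  G  C  A  T  G
''  0  1  2  3  4  5  6  7  8
 C  1  1  2  3  4  4  5  6  7
 G  2  1  2  3  3  4  5  6  6
 T  3  2  1  2  3  4  5  5  6
 T  4  3  2  2  3  4  5  5  6
 A  5  4  3  2  3  4  4  5  6
 A  6  5  4  3  3  4  4  5  6
 A  7  6  5  4  4  4  4  5  6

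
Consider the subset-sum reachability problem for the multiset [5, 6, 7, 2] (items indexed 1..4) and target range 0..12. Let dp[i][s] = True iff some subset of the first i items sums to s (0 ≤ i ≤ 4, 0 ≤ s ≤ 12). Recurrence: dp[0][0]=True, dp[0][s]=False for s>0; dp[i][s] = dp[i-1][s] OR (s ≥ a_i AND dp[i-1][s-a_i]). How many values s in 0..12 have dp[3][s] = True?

i\s   0   1   2   3   4   5   6   7   8   9  10  11  12
  0   T   F   F   F   F   F   F   F   F   F   F   F   F
  1   T   F   F   F   F   T   F   F   F   F   F   F   F
  2   T   F   F   F   F   T   T   F   F   F   F   T   F
  3   T   F   F   F   F   T   T   T   F   F   F   T   T
  4   T   F   T   F   F   T   T   T   T   T   F   T   T

6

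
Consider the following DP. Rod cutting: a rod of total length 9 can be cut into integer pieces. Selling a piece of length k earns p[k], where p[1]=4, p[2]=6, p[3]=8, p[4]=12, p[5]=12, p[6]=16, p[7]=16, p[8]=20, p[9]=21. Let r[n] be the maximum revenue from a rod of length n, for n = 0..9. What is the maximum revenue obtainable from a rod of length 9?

36

   n    0    1    2    3    4    5    6    7    8    9
r[n]    0    4    8   12   16   20   24   28   32   36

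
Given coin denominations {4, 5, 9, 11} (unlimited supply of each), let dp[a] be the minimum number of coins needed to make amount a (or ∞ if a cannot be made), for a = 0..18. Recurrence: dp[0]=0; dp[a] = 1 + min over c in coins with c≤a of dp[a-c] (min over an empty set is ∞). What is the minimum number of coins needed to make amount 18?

 a  0  1  2  3  4  5  6  7  8  9 10 11 12 13 14 15 16 17 18
dp  0  -  -  -  1  1  -  -  2  1  2  1  3  2  2  2  2  3  2
(- denotes ∞ / unreachable)

2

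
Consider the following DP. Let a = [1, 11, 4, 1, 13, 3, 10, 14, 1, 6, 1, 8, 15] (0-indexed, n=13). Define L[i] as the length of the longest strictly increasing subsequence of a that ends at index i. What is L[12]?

   i    0    1    2    3    4    5    6    7    8    9   10   11   12
a[i]    1   11    4    1   13    3   10   14    1    6    1    8   15
L[i]    1    2    2    1    3    2    3    4    1    3    1    4    5

5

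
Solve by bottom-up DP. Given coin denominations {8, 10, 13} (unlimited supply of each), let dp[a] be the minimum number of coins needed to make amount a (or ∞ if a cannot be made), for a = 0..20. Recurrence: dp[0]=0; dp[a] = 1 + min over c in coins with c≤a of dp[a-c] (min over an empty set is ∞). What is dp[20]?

 a  0  1  2  3  4  5  6  7  8  9 10 11 12 13 14 15 16 17 18 19 20
dp  0  -  -  -  -  -  -  -  1  -  1  -  -  1  -  -  2  -  2  -  2
(- denotes ∞ / unreachable)

2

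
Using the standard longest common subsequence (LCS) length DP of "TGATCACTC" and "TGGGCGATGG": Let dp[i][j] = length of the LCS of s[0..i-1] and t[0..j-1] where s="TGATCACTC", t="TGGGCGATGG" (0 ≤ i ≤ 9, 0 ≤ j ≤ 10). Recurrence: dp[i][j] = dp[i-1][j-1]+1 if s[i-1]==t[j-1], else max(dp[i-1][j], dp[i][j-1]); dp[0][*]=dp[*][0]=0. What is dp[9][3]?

2

   ''  T  G  G  G  C  G  A  T  G  G
''  0  0  0  0  0  0  0  0  0  0  0
 T  0  1  1  1  1  1  1  1  1  1  1
 G  0  1  2  2  2  2  2  2  2  2  2
 A  0  1  2  2  2  2  2  3  3  3  3
 T  0  1  2  2  2  2  2  3  4  4  4
 C  0  1  2  2  2  3  3  3  4  4  4
 A  0  1  2  2  2  3  3  4  4  4  4
 C  0  1  2  2  2  3  3  4  4  4  4
 T  0  1  2  2  2  3  3  4  5  5  5
 C  0  1  2  2  2  3  3  4  5  5  5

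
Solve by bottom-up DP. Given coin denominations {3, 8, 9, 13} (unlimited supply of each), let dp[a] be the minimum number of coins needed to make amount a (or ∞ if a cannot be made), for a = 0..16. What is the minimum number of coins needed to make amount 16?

2

 a  0  1  2  3  4  5  6  7  8  9 10 11 12 13 14 15 16
dp  0  -  -  1  -  -  2  -  1  1  -  2  2  1  3  3  2
(- denotes ∞ / unreachable)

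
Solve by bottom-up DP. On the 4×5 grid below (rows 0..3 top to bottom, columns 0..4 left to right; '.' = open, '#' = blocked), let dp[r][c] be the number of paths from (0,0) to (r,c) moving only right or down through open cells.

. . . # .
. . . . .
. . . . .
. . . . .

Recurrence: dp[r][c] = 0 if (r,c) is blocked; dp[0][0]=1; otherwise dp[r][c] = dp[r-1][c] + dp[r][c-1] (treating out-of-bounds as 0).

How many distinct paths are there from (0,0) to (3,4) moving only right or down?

31

r\c   0   1   2   3   4
  0   1   1   1   0   0
  1   1   2   3   3   3
  2   1   3   6   9  12
  3   1   4  10  19  31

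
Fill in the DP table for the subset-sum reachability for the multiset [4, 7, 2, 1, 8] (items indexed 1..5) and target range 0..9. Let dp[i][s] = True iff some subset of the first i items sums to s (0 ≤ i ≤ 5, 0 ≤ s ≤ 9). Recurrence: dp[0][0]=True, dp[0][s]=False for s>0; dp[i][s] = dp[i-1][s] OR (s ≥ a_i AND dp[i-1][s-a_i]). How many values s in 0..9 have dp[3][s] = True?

i\s   0   1   2   3   4   5   6   7   8   9
  0   T   F   F   F   F   F   F   F   F   F
  1   T   F   F   F   T   F   F   F   F   F
  2   T   F   F   F   T   F   F   T   F   F
  3   T   F   T   F   T   F   T   T   F   T
  4   T   T   T   T   T   T   T   T   T   T
  5   T   T   T   T   T   T   T   T   T   T

6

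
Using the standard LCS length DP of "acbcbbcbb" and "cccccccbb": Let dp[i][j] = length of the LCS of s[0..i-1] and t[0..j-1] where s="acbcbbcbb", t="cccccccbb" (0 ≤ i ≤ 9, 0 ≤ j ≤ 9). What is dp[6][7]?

   ''  c  c  c  c  c  c  c  b  b
''  0  0  0  0  0  0  0  0  0  0
 a  0  0  0  0  0  0  0  0  0  0
 c  0  1  1  1  1  1  1  1  1  1
 b  0  1  1  1  1  1  1  1  2  2
 c  0  1  2  2  2  2  2  2  2  2
 b  0  1  2  2  2  2  2  2  3  3
 b  0  1  2  2  2  2  2  2  3  4
 c  0  1  2  3  3  3  3  3  3  4
 b  0  1  2  3  3  3  3  3  4  4
 b  0  1  2  3  3  3  3  3  4  5

2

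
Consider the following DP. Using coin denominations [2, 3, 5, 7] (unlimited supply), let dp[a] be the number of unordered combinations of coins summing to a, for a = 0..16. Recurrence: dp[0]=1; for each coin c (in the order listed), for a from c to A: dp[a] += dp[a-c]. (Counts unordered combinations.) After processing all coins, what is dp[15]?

after  coin     0     1     2     3     4     5     6     7     8     9    10    11    12    13    14    15    16
          2     1     0     1     0     1     0     1     0     1     0     1     0     1     0     1     0     1
          3     1     0     1     1     1     1     2     1     2     2     2     2     3     2     3     3     3
          5     1     0     1     1     1     2     2     2     3     3     4     4     5     5     6     7     7
          7     1     0     1     1     1     2     2     3     3     4     5     5     7     7     9    10    11

10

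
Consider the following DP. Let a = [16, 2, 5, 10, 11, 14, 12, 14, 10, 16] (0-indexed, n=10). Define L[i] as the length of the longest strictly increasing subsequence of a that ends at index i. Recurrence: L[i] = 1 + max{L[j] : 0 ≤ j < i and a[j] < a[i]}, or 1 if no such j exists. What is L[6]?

5

   i    0    1    2    3    4    5    6    7    8    9
a[i]   16    2    5   10   11   14   12   14   10   16
L[i]    1    1    2    3    4    5    5    6    3    7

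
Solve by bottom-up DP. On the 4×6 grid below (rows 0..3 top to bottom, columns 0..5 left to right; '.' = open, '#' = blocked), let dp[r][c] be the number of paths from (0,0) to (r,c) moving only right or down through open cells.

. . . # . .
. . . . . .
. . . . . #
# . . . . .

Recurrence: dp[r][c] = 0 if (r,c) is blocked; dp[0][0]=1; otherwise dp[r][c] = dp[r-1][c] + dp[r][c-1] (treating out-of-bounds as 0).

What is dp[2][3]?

9

r\c   0   1   2   3   4   5
  0   1   1   1   0   0   0
  1   1   2   3   3   3   3
  2   1   3   6   9  12   0
  3   0   3   9  18  30  30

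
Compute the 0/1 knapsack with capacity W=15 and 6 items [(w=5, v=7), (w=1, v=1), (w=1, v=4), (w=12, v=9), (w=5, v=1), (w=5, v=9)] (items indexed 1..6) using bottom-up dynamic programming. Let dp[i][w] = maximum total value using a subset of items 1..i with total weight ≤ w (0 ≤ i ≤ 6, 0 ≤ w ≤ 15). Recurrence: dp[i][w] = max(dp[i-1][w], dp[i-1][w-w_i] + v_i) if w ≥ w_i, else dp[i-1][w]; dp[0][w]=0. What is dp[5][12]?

13

i\w   0   1   2   3   4   5   6   7   8   9  10  11  12  13  14  15
  0   0   0   0   0   0   0   0   0   0   0   0   0   0   0   0   0
  1   0   0   0   0   0   7   7   7   7   7   7   7   7   7   7   7
  2   0   1   1   1   1   7   8   8   8   8   8   8   8   8   8   8
  3   0   4   5   5   5   7  11  12  12  12  12  12  12  12  12  12
  4   0   4   5   5   5   7  11  12  12  12  12  12  12  13  14  14
  5   0   4   5   5   5   7  11  12  12  12  12  12  13  13  14  14
  6   0   4   5   5   5   9  13  14  14  14  16  20  21  21  21  21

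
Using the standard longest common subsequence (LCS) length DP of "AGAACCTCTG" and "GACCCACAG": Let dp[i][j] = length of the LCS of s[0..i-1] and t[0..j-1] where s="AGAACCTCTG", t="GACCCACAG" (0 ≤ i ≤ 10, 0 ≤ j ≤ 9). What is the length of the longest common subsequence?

6

   ''  G  A  C  C  C  A  C  A  G
''  0  0  0  0  0  0  0  0  0  0
 A  0  0  1  1  1  1  1  1  1  1
 G  0  1  1  1  1  1  1  1  1  2
 A  0  1  2  2  2  2  2  2  2  2
 A  0  1  2  2  2  2  3  3  3  3
 C  0  1  2  3  3  3  3  4  4  4
 C  0  1  2  3  4  4  4  4  4  4
 T  0  1  2  3  4  4  4  4  4  4
 C  0  1  2  3  4  5  5  5  5  5
 T  0  1  2  3  4  5  5  5  5  5
 G  0  1  2  3  4  5  5  5  5  6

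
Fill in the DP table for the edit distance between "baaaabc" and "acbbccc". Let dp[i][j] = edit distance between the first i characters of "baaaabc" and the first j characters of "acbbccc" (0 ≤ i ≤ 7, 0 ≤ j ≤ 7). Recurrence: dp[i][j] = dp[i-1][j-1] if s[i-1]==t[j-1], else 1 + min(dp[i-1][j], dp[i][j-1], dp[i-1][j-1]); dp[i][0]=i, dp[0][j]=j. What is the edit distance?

6

   ''  a  c  b  b  c  c  c
''  0  1  2  3  4  5  6  7
 b  1  1  2  2  3  4  5  6
 a  2  1  2  3  3  4  5  6
 a  3  2  2  3  4  4  5  6
 a  4  3  3  3  4  5  5  6
 a  5  4  4  4  4  5  6  6
 b  6  5  5  4  4  5  6  7
 c  7  6  5  5  5  4  5  6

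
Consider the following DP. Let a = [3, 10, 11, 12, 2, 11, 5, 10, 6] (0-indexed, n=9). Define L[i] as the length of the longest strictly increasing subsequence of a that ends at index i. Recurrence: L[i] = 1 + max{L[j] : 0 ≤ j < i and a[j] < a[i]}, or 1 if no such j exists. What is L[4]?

   i    0    1    2    3    4    5    6    7    8
a[i]    3   10   11   12    2   11    5   10    6
L[i]    1    2    3    4    1    3    2    3    3

1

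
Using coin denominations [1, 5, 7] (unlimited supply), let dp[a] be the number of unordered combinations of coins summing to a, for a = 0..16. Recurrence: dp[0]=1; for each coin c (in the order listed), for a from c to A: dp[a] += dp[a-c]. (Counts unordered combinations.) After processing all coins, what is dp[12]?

after  coin     0     1     2     3     4     5     6     7     8     9    10    11    12    13    14    15    16
          1     1     1     1     1     1     1     1     1     1     1     1     1     1     1     1     1     1
          5     1     1     1     1     1     2     2     2     2     2     3     3     3     3     3     4     4
          7     1     1     1     1     1     2     2     3     3     3     4     4     5     5     6     7     7

5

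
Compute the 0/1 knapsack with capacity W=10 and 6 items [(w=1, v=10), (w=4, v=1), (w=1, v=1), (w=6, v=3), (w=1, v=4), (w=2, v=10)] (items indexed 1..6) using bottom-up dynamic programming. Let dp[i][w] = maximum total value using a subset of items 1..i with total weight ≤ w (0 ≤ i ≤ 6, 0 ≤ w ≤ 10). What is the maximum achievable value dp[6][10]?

27

i\w   0   1   2   3   4   5   6   7   8   9  10
  0   0   0   0   0   0   0   0   0   0   0   0
  1   0  10  10  10  10  10  10  10  10  10  10
  2   0  10  10  10  10  11  11  11  11  11  11
  3   0  10  11  11  11  11  12  12  12  12  12
  4   0  10  11  11  11  11  12  13  14  14  14
  5   0  10  14  15  15  15  15  16  17  18  18
  6   0  10  14  20  24  25  25  25  25  26  27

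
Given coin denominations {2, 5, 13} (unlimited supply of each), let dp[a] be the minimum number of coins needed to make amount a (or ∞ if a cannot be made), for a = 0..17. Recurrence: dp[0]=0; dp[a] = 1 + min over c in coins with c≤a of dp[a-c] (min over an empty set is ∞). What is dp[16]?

5

 a  0  1  2  3  4  5  6  7  8  9 10 11 12 13 14 15 16 17
dp  0  -  1  -  2  1  3  2  4  3  2  4  3  1  4  2  5  3
(- denotes ∞ / unreachable)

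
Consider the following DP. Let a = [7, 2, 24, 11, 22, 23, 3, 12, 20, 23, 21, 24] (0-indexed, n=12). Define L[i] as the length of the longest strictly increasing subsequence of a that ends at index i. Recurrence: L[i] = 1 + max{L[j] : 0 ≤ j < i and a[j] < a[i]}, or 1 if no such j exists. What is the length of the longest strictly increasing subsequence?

   i    0    1    2    3    4    5    6    7    8    9   10   11
a[i]    7    2   24   11   22   23    3   12   20   23   21   24
L[i]    1    1    2    2    3    4    2    3    4    5    5    6

6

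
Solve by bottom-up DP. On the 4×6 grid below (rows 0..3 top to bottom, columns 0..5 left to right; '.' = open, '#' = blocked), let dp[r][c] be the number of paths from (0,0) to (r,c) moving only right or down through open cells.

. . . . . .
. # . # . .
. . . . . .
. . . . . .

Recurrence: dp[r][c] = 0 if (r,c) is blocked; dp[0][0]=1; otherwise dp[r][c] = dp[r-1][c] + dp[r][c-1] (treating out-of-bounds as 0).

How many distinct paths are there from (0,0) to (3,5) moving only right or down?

14

r\c   0   1   2   3   4   5
  0   1   1   1   1   1   1
  1   1   0   1   0   1   2
  2   1   1   2   2   3   5
  3   1   2   4   6   9  14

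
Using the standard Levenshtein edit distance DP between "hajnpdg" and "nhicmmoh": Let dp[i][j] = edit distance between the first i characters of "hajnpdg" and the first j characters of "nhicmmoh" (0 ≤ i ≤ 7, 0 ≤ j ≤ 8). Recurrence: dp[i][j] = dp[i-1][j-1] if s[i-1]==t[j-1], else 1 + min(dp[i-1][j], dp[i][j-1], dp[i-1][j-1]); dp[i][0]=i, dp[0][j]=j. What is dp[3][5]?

   ''  n  h  i  c  m  m  o  h
''  0  1  2  3  4  5  6  7  8
 h  1  1  1  2  3  4  5  6  7
 a  2  2  2  2  3  4  5  6  7
 j  3  3  3  3  3  4  5  6  7
 n  4  3  4  4  4  4  5  6  7
 p  5  4  4  5  5  5  5  6  7
 d  6  5  5  5  6  6  6  6  7
 g  7  6  6  6  6  7  7  7  7

4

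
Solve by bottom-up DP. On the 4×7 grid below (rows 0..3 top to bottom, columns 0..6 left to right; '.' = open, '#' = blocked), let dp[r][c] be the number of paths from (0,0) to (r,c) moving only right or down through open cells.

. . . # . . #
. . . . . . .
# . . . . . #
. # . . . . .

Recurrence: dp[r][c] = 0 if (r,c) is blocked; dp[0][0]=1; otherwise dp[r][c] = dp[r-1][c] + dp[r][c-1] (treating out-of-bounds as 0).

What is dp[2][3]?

8

r\c   0   1   2   3   4   5   6
  0   1   1   1   0   0   0   0
  1   1   2   3   3   3   3   3
  2   0   2   5   8  11  14   0
  3   0   0   5  13  24  38  38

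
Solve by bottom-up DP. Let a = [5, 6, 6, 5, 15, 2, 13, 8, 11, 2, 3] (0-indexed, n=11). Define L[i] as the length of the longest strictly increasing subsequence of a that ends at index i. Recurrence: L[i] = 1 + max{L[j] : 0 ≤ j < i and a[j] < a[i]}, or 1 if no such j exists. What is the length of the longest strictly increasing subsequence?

4

   i    0    1    2    3    4    5    6    7    8    9   10
a[i]    5    6    6    5   15    2   13    8   11    2    3
L[i]    1    2    2    1    3    1    3    3    4    1    2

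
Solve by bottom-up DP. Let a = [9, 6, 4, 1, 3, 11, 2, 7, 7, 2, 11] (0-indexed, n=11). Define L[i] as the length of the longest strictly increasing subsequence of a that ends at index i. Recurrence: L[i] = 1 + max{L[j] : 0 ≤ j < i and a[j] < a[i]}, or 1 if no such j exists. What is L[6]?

   i    0    1    2    3    4    5    6    7    8    9   10
a[i]    9    6    4    1    3   11    2    7    7    2   11
L[i]    1    1    1    1    2    3    2    3    3    2    4

2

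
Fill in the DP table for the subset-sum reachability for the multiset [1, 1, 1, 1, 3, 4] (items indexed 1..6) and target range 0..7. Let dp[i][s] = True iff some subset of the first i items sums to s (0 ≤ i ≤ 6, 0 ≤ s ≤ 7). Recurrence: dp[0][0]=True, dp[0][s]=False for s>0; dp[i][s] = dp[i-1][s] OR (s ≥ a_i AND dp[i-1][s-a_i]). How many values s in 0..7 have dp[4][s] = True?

i\s   0   1   2   3   4   5   6   7
  0   T   F   F   F   F   F   F   F
  1   T   T   F   F   F   F   F   F
  2   T   T   T   F   F   F   F   F
  3   T   T   T   T   F   F   F   F
  4   T   T   T   T   T   F   F   F
  5   T   T   T   T   T   T   T   T
  6   T   T   T   T   T   T   T   T

5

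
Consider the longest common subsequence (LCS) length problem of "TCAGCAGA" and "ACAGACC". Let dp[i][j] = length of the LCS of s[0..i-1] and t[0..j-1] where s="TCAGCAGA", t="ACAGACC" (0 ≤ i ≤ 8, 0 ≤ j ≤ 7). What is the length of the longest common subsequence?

   ''  A  C  A  G  A  C  C
''  0  0  0  0  0  0  0  0
 T  0  0  0  0  0  0  0  0
 C  0  0  1  1  1  1  1  1
 A  0  1  1  2  2  2  2  2
 G  0  1  1  2  3  3  3  3
 C  0  1  2  2  3  3  4  4
 A  0  1  2  3  3  4  4  4
 G  0  1  2  3  4  4  4  4
 A  0  1  2  3  4  5  5  5

5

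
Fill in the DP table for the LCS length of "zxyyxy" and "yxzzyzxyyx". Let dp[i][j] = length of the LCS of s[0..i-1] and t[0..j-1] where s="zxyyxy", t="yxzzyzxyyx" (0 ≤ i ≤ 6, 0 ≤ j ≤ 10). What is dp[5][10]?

   ''  y  x  z  z  y  z  x  y  y  x
''  0  0  0  0  0  0  0  0  0  0  0
 z  0  0  0  1  1  1  1  1  1  1  1
 x  0  0  1  1  1  1  1  2  2  2  2
 y  0  1  1  1  1  2  2  2  3  3  3
 y  0  1  1  1  1  2  2  2  3  4  4
 x  0  1  2  2  2  2  2  3  3  4  5
 y  0  1  2  2  2  3  3  3  4  4  5

5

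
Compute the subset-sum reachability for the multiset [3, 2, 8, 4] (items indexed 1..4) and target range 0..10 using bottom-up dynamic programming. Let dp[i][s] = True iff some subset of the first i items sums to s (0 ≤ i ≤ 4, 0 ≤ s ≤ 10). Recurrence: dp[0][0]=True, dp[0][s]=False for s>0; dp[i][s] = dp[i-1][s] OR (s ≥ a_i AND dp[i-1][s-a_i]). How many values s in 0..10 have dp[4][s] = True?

10

i\s   0   1   2   3   4   5   6   7   8   9  10
  0   T   F   F   F   F   F   F   F   F   F   F
  1   T   F   F   T   F   F   F   F   F   F   F
  2   T   F   T   T   F   T   F   F   F   F   F
  3   T   F   T   T   F   T   F   F   T   F   T
  4   T   F   T   T   T   T   T   T   T   T   T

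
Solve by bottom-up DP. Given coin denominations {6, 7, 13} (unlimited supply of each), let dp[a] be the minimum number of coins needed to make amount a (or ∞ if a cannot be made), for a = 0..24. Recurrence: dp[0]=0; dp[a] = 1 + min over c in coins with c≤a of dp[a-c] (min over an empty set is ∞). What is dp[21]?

3

 a  0  1  2  3  4  5  6  7  8  9 10 11 12 13 14 15 16 17 18 19 20 21 22 23 24
dp  0  -  -  -  -  -  1  1  -  -  -  -  2  1  2  -  -  -  3  2  2  3  -  -  4
(- denotes ∞ / unreachable)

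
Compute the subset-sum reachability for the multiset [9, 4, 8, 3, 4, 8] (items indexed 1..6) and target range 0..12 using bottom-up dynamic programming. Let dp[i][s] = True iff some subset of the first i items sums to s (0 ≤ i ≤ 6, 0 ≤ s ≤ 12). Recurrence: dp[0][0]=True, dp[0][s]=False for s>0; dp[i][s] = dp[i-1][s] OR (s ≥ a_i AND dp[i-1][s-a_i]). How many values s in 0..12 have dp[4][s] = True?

8

i\s   0   1   2   3   4   5   6   7   8   9  10  11  12
  0   T   F   F   F   F   F   F   F   F   F   F   F   F
  1   T   F   F   F   F   F   F   F   F   T   F   F   F
  2   T   F   F   F   T   F   F   F   F   T   F   F   F
  3   T   F   F   F   T   F   F   F   T   T   F   F   T
  4   T   F   F   T   T   F   F   T   T   T   F   T   T
  5   T   F   F   T   T   F   F   T   T   T   F   T   T
  6   T   F   F   T   T   F   F   T   T   T   F   T   T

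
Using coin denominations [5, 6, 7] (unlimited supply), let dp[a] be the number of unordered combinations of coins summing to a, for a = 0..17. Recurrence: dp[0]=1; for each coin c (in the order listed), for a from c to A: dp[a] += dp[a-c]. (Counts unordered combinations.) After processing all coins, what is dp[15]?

after  coin     0     1     2     3     4     5     6     7     8     9    10    11    12    13    14    15    16    17
          5     1     0     0     0     0     1     0     0     0     0     1     0     0     0     0     1     0     0
          6     1     0     0     0     0     1     1     0     0     0     1     1     1     0     0     1     1     1
          7     1     0     0     0     0     1     1     1     0     0     1     1     2     1     1     1     1     2

1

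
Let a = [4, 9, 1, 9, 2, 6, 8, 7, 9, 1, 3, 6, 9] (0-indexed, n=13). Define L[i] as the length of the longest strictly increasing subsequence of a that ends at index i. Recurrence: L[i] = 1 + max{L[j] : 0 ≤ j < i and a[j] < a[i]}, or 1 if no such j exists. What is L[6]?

4

   i    0    1    2    3    4    5    6    7    8    9   10   11   12
a[i]    4    9    1    9    2    6    8    7    9    1    3    6    9
L[i]    1    2    1    2    2    3    4    4    5    1    3    4    5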